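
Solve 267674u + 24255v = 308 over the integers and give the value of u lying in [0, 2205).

Reduce mod 24255: 267674u ≡ 308 (mod 24255). With g = gcd(267674, 24255) = 11 dividing 308, divide through: 24334u ≡ 28 (mod 2205).
Since gcd(24334, 2205) = 1, u ≡ 28·(24334)⁻¹ ≡ 112 (mod 2205). Smallest non-negative: 112.

112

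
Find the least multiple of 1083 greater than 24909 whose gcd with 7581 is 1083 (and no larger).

Multiples of 1083 above 24909: 1083·24, 1083·25, … . Need the cofactor coprime to 7581/1083 = 7.
Checking s = 24, 25, … the first with gcd(s, 7) = 1 is s = 24, giving 25992.

25992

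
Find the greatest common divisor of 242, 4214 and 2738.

2

242 = 2 · 11²; 4214 = 2 · 7² · 43; 2738 = 2 · 37²
gcd takes min exponent of each prime: 2 = 2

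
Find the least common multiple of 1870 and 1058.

989230

1870 = 2 · 5 · 11 · 17; 1058 = 2 · 23²
max exponents: 2 · 5 · 11 · 17 · 23² = 989230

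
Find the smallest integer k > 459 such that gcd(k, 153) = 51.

gcd(k, 153) = 51 forces 51 | k; write k = 51s. Then gcd(51s, 51·3) = 51·gcd(s, 3), so need gcd(s, 3) = 1.
51s > 459 gives s ≥ 10. The least s ≥ 10 coprime to 3 is 10, so k = 51·10 = 510.

510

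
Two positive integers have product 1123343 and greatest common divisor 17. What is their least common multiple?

66079

Since gcd(u,v)·lcm(u,v) = uv, lcm = 1123343/17 = 66079.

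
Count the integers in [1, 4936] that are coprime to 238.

1991

Prime factors of 238: 2, 7, 17. Count integers ≤ 4936 divisible by none of them.
By inclusion–exclusion: 4936 − ⌊4936/2⌋ − ⌊4936/7⌋ − ⌊4936/17⌋ + ⌊4936/14⌋ + ⌊4936/34⌋ + ⌊4936/119⌋ − ⌊4936/238⌋ = 1991.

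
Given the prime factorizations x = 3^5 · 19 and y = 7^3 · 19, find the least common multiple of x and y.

max exponent per prime: 3^5 · 7^3 · 19 = 1583631

1583631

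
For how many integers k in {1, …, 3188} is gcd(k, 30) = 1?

30 = 2·3·5. Inclusion–exclusion on these primes:
3188 − ⌊3188/2⌋ − ⌊3188/3⌋ − ⌊3188/5⌋ + ⌊3188/6⌋ + ⌊3188/10⌋ + ⌊3188/15⌋ − ⌊3188/30⌋ = 850

850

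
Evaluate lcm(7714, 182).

gcd first: 7714 = 42·182 + 70; 182 = 2·70 + 42; 70 = 1·42 + 28; 42 = 1·28 + 14; 28 = 2·14 + 0 → gcd = 14
lcm = 7714·182/gcd = 1403948/14 = 100282

100282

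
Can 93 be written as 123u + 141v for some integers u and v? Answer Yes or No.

Yes

gcd(123, 141): 141 = 1·123 + 18; 123 = 6·18 + 15; 18 = 1·15 + 3; 15 = 5·3 + 0 → 3
3 divides 93, so a solution exists.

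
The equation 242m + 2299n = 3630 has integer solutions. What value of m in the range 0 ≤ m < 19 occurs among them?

15

gcd(242, 2299) = 121 (Euclid: 2299 = 9·242 + 121; 242 = 2·121 + 0), and 121 | 3630.
Extended Euclid: 242·(-9) + 2299·(1) = 121. Scale by 30: m₀ = -270.
General solution m = m₀ + 19t; reducing mod 19 gives m = 15 (and n = 0).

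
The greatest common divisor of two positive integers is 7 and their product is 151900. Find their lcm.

gcd·lcm = product, so lcm = 151900/7 = 21700.

21700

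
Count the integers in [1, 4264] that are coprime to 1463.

1463 = 7·11·19. Inclusion–exclusion on these primes:
4264 − ⌊4264/7⌋ − ⌊4264/11⌋ − ⌊4264/19⌋ + ⌊4264/77⌋ + ⌊4264/133⌋ + ⌊4264/209⌋ − ⌊4264/1463⌋ = 3149

3149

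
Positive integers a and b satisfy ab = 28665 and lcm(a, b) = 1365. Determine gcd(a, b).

21

From gcd × lcm = ab: gcd = 28665 / 1365 = 21.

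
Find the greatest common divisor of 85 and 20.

85 = 5 · 17
20 = 2² · 5
Common: 5 = 5

5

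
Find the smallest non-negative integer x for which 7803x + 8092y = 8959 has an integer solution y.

25

Euclid: 8092 = 1·7803 + 289; 7803 = 27·289 + 0 → gcd = 289; 8959 = 289·31.
Back-substitution yields 7803·(-1) + 8092·(1) = 289, so one solution is x = -1·31 = -31, y = 1·31 = 31.
Solutions in x differ by 8092/289 = 28; the one in [0, 28) is -31 mod 28 = 25.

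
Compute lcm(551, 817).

23693

551 = 19 · 29; 817 = 19 · 43
max exponents: 19 · 29 · 43 = 23693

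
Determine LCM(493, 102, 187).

493 = 17 · 29; 102 = 2 · 3 · 17; 187 = 11 · 17
lcm takes max exponent of each prime: 2 · 3 · 11 · 17 · 29 = 32538

32538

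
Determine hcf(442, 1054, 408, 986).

gcd(442, 1054): 1054 = 2·442 + 170; 442 = 2·170 + 102; 170 = 1·102 + 68; 102 = 1·68 + 34; 68 = 2·34 + 0 → 34
gcd(34, 408): 408 = 12·34 + 0 → 34
gcd(34, 986): 986 = 29·34 + 0 → 34

34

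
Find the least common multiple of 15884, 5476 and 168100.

lcm(15884, 5476) = 15884·5476/gcd = 86980784/4 = 21745196
lcm(21745196, 168100) = 21745196·168100/gcd = 3655367447600/4 = 913841861900

913841861900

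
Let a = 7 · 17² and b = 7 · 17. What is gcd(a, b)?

min exponent per shared prime: 7 · 17 = 119

119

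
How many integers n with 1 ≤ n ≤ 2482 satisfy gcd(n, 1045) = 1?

1045 = 5·11·19. Inclusion–exclusion on these primes:
2482 − ⌊2482/5⌋ − ⌊2482/11⌋ − ⌊2482/19⌋ + ⌊2482/55⌋ + ⌊2482/95⌋ + ⌊2482/209⌋ − ⌊2482/1045⌋ = 1711

1711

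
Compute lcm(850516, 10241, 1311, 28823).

850516 = 2² · 19³ · 31; 10241 = 7² · 11 · 19; 1311 = 3 · 19 · 23; 28823 = 19 · 37 · 41
lcm takes max exponent of each prime: 2² · 3 · 7² · 11 · 19³ · 23 · 31 · 37 · 41 = 47985047023452

47985047023452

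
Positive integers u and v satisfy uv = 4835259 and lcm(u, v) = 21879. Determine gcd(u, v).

221

From gcd × lcm = uv: gcd = 4835259 / 21879 = 221.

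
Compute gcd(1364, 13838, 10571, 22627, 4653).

11

gcd(1364, 13838): 13838 = 10·1364 + 198; 1364 = 6·198 + 176; 198 = 1·176 + 22; 176 = 8·22 + 0 → 22
gcd(22, 10571): 10571 = 480·22 + 11; 22 = 2·11 + 0 → 11
gcd(11, 22627): 22627 = 2057·11 + 0 → 11
gcd(11, 4653): 4653 = 423·11 + 0 → 11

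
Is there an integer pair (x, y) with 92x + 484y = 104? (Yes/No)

By Bézout, 92x + 484y = 104 has integer solutions iff gcd(92, 484) | 104.
Euclid: 484 = 5·92 + 24; 92 = 3·24 + 20; 24 = 1·20 + 4; 20 = 5·4 + 0. gcd = 4; 104 mod 4 = 0. Yes.

Yes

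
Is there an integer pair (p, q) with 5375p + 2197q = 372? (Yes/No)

By Bézout, 5375p + 2197q = 372 has integer solutions iff gcd(5375, 2197) | 372.
Euclid: 5375 = 2·2197 + 981; 2197 = 2·981 + 235; 981 = 4·235 + 41; 235 = 5·41 + 30; 41 = 1·30 + 11; 30 = 2·11 + 8; 11 = 1·8 + 3; 8 = 2·3 + 2; 3 = 1·2 + 1; 2 = 2·1 + 0. gcd = 1; 372 mod 1 = 0. Yes.

Yes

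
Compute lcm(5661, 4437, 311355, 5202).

306996030

5661 = 3² · 17 · 37; 4437 = 3² · 17 · 29; 311355 = 3² · 5 · 11 · 17 · 37; 5202 = 2 · 3² · 17²
lcm takes max exponent of each prime: 2 · 3² · 5 · 11 · 17² · 29 · 37 = 306996030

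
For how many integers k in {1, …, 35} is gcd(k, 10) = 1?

Prime factors of 10: 2, 5. Count integers ≤ 35 divisible by none of them.
By inclusion–exclusion: 35 − ⌊35/2⌋ − ⌊35/5⌋ + ⌊35/10⌋ = 14.

14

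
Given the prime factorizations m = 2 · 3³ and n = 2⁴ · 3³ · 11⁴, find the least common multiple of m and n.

max exponent per prime: 2⁴ · 3³ · 11⁴ = 6324912

6324912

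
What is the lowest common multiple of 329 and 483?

22701

329 = 7 · 47; 483 = 3 · 7 · 23
max exponents: 3 · 7 · 23 · 47 = 22701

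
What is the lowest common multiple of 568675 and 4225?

96106075

568675 = 5² · 23² · 43; 4225 = 5² · 13²
max exponents: 5² · 13² · 23² · 43 = 96106075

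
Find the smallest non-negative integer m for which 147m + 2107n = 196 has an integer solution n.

30

Reduce mod 2107: 147m ≡ 196 (mod 2107). With g = gcd(147, 2107) = 49 dividing 196, divide through: 3m ≡ 4 (mod 43).
Since gcd(3, 43) = 1, m ≡ 4·(3)⁻¹ ≡ 30 (mod 43). Smallest non-negative: 30.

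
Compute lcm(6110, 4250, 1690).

lcm(6110, 4250) = 6110·4250/gcd = 25967500/10 = 2596750
lcm(2596750, 1690) = 2596750·1690/gcd = 4388507500/130 = 33757750

33757750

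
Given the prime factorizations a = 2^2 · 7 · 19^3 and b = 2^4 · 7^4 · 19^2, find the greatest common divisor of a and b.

min exponent per shared prime: 2^2 · 7 · 19^2 = 10108

10108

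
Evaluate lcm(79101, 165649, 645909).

630135256311

79101 = 3² · 11 · 17 · 47; 165649 = 11² · 37²; 645909 = 3 · 11 · 23² · 37
lcm takes max exponent of each prime: 3² · 11² · 17 · 23² · 37² · 47 = 630135256311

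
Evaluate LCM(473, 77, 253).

76153

473 = 11 · 43; 77 = 7 · 11; 253 = 11 · 23
lcm takes max exponent of each prime: 7 · 11 · 23 · 43 = 76153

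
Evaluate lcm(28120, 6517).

gcd first: 28120 = 4·6517 + 2052; 6517 = 3·2052 + 361; 2052 = 5·361 + 247; 361 = 1·247 + 114; 247 = 2·114 + 19; 114 = 6·19 + 0 → gcd = 19
lcm = 28120·6517/gcd = 183258040/19 = 9645160

9645160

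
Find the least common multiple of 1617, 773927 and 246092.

lcm(1617, 773927) = 1617·773927/gcd = 1251439959/77 = 16252467
lcm(16252467, 246092) = 16252467·246092/gcd = 3999602108964/77 = 51942884532

51942884532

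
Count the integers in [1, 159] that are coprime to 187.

Prime factors of 187: 11, 17. Count integers ≤ 159 divisible by none of them.
By inclusion–exclusion: 159 − ⌊159/11⌋ − ⌊159/17⌋ + ⌊159/187⌋ = 136.

136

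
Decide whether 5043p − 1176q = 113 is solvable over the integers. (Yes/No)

No

By Bézout, 5043p − 1176q = 113 has integer solutions iff gcd(5043, 1176) | 113.
Euclid: 5043 = 4·1176 + 339; 1176 = 3·339 + 159; 339 = 2·159 + 21; 159 = 7·21 + 12; 21 = 1·12 + 9; 12 = 1·9 + 3; 9 = 3·3 + 0. gcd = 3; 113 mod 3 = 2. No.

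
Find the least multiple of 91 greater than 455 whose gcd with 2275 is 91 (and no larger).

546

2275 = 91·25. Any m with gcd(m, 2275) = 91 is a multiple of 91, say 91s, with s coprime to 25.
Need s > 455/91, so s ≥ 6. First s ≥ 6 with gcd(s, 25) = 1 is s = 6. Thus m = 91·6 = 546.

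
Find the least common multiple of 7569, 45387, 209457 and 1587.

469932536321739

lcm(7569, 45387) = 7569·45387/gcd = 343534203/9 = 38170467
lcm(38170467, 209457) = 38170467·209457/gcd = 7995071506419/9 = 888341278491
lcm(888341278491, 1587) = 888341278491·1587/gcd = 1409797608965217/3 = 469932536321739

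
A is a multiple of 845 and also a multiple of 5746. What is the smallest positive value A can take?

gcd first: 5746 = 6·845 + 676; 845 = 1·676 + 169; 676 = 4·169 + 0 → gcd = 169
lcm = 845·5746/gcd = 4855370/169 = 28730

28730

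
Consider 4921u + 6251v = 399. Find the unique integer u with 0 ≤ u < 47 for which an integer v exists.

Euclid: 6251 = 1·4921 + 1330; 4921 = 3·1330 + 931; 1330 = 1·931 + 399; 931 = 2·399 + 133; 399 = 3·133 + 0 → gcd = 133; 399 = 133·3.
Back-substitution yields 4921·(14) + 6251·(-11) = 133, so one solution is u = 14·3 = 42, v = -11·3 = -33.
Solutions in u differ by 6251/133 = 47; the one in [0, 47) is 42 mod 47 = 42.

42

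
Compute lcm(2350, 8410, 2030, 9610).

13294906450

lcm(2350, 8410) = 2350·8410/gcd = 19763500/10 = 1976350
lcm(1976350, 2030) = 1976350·2030/gcd = 4011990500/290 = 13834450
lcm(13834450, 9610) = 13834450·9610/gcd = 132949064500/10 = 13294906450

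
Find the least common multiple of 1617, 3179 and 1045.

44394735

1617 = 3 · 7² · 11; 3179 = 11 · 17²; 1045 = 5 · 11 · 19
lcm takes max exponent of each prime: 3 · 5 · 7² · 11 · 17² · 19 = 44394735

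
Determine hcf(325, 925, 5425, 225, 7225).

25

gcd(325, 925): 925 = 2·325 + 275; 325 = 1·275 + 50; 275 = 5·50 + 25; 50 = 2·25 + 0 → 25
gcd(25, 5425): 5425 = 217·25 + 0 → 25
gcd(25, 225): 225 = 9·25 + 0 → 25
gcd(25, 7225): 7225 = 289·25 + 0 → 25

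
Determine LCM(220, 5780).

220 = 2² · 5 · 11; 5780 = 2² · 5 · 17²
max exponents: 2² · 5 · 11 · 17² = 63580

63580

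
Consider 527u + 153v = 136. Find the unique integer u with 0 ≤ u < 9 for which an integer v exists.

gcd(527, 153) = 17 (Euclid: 527 = 3·153 + 68; 153 = 2·68 + 17; 68 = 4·17 + 0), and 17 | 136.
Extended Euclid: 527·(-2) + 153·(7) = 17. Scale by 8: u₀ = -16.
General solution u = u₀ + 9t; reducing mod 9 gives u = 2 (and v = -6).

2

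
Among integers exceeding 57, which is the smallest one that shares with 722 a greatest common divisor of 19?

95

gcd(m, 722) = 19 forces 19 | m; write m = 19s. Then gcd(19s, 19·38) = 19·gcd(s, 38), so need gcd(s, 38) = 1.
19s > 57 gives s ≥ 4. The least s ≥ 4 coprime to 38 is 5, so m = 19·5 = 95.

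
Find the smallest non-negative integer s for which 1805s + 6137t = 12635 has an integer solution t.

7

gcd(1805, 6137) = 361 (Euclid: 6137 = 3·1805 + 722; 1805 = 2·722 + 361; 722 = 2·361 + 0), and 361 | 12635.
Extended Euclid: 1805·(7) + 6137·(-2) = 361. Scale by 35: s₀ = 245.
General solution s = s₀ + 17k; reducing mod 17 gives s = 7 (and t = 0).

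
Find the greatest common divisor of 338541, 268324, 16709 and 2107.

49

gcd(338541, 268324): 338541 = 1·268324 + 70217; 268324 = 3·70217 + 57673; 70217 = 1·57673 + 12544; 57673 = 4·12544 + 7497; 12544 = 1·7497 + 5047; 7497 = 1·5047 + 2450; 5047 = 2·2450 + 147; 2450 = 16·147 + 98; 147 = 1·98 + 49; 98 = 2·49 + 0 → 49
gcd(49, 16709): 16709 = 341·49 + 0 → 49
gcd(49, 2107): 2107 = 43·49 + 0 → 49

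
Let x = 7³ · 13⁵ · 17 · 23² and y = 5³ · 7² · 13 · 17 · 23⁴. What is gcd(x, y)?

min exponent per shared prime: 7² · 13 · 17 · 23² = 5728541

5728541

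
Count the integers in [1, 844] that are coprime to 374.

361

374 = 2·11·17. Inclusion–exclusion on these primes:
844 − ⌊844/2⌋ − ⌊844/11⌋ − ⌊844/17⌋ + ⌊844/22⌋ + ⌊844/34⌋ + ⌊844/187⌋ − ⌊844/374⌋ = 361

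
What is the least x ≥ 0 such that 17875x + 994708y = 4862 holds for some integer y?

Reduce mod 994708: 17875x ≡ 4862 (mod 994708). With g = gcd(17875, 994708) = 143 dividing 4862, divide through: 125x ≡ 34 (mod 6956).
Since gcd(125, 6956) = 1, x ≡ 34·(125)⁻¹ ≡ 4786 (mod 6956). Smallest non-negative: 4786.

4786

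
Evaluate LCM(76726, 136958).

5254119754

gcd first: 136958 = 1·76726 + 60232; 76726 = 1·60232 + 16494; 60232 = 3·16494 + 10750; 16494 = 1·10750 + 5744; 10750 = 1·5744 + 5006; 5744 = 1·5006 + 738; 5006 = 6·738 + 578; 738 = 1·578 + 160; 578 = 3·160 + 98; 160 = 1·98 + 62; 98 = 1·62 + 36; 62 = 1·36 + 26; 36 = 1·26 + 10; 26 = 2·10 + 6; 10 = 1·6 + 4; 6 = 1·4 + 2; 4 = 2·2 + 0 → gcd = 2
lcm = 76726·136958/gcd = 10508239508/2 = 5254119754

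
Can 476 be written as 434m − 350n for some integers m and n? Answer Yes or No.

Yes

gcd(434, 350): 434 = 1·350 + 84; 350 = 4·84 + 14; 84 = 6·14 + 0 → 14
14 divides 476, so a solution exists.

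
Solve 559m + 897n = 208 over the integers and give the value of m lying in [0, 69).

gcd(559, 897) = 13 (Euclid: 897 = 1·559 + 338; 559 = 1·338 + 221; 338 = 1·221 + 117; 221 = 1·117 + 104; 117 = 1·104 + 13; 104 = 8·13 + 0), and 13 | 208.
Extended Euclid: 559·(-8) + 897·(5) = 13. Scale by 16: m₀ = -128.
General solution m = m₀ + 69t; reducing mod 69 gives m = 10 (and n = -6).

10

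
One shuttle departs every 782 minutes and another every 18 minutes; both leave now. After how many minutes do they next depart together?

7038

782 = 2 · 17 · 23; 18 = 2 · 3²
max exponents: 2 · 3² · 17 · 23 = 7038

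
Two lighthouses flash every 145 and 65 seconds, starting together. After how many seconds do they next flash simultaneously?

1885

gcd first: 145 = 2·65 + 15; 65 = 4·15 + 5; 15 = 3·5 + 0 → gcd = 5
lcm = 145·65/gcd = 9425/5 = 1885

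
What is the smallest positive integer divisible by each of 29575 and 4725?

798525

gcd first: 29575 = 6·4725 + 1225; 4725 = 3·1225 + 1050; 1225 = 1·1050 + 175; 1050 = 6·175 + 0 → gcd = 175
lcm = 29575·4725/gcd = 139741875/175 = 798525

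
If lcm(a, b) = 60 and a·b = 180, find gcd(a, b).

From gcd × lcm = ab: gcd = 180 / 60 = 3.

3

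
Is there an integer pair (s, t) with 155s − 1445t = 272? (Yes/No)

By Bézout, 155s − 1445t = 272 has integer solutions iff gcd(155, 1445) | 272.
Euclid: 1445 = 9·155 + 50; 155 = 3·50 + 5; 50 = 10·5 + 0. gcd = 5; 272 mod 5 = 2. No.

No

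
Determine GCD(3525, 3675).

Euclid: 3675 = 1·3525 + 150; 3525 = 23·150 + 75; 150 = 2·75 + 0. Last nonzero remainder: 75.

75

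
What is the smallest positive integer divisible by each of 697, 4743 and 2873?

32864247

697 = 17 · 41; 4743 = 3² · 17 · 31; 2873 = 13² · 17
lcm takes max exponent of each prime: 3² · 13² · 17 · 31 · 41 = 32864247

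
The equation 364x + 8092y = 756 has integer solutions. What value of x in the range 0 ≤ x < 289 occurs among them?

Reduce mod 8092: 364x ≡ 756 (mod 8092). With g = gcd(364, 8092) = 28 dividing 756, divide through: 13x ≡ 27 (mod 289).
Since gcd(13, 289) = 1, x ≡ 27·(13)⁻¹ ≡ 91 (mod 289). Smallest non-negative: 91.

91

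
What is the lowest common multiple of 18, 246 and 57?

14022

18 = 2 · 3²; 246 = 2 · 3 · 41; 57 = 3 · 19
lcm takes max exponent of each prime: 2 · 3² · 19 · 41 = 14022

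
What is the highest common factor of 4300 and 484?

4300 = 2² · 5² · 43
484 = 2² · 11²
Common: 2² = 4

4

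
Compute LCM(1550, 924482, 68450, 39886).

460923613150

1550 = 2 · 5² · 31; 924482 = 2 · 13 · 31² · 37; 68450 = 2 · 5² · 37²; 39886 = 2 · 7² · 11 · 37
lcm takes max exponent of each prime: 2 · 5² · 7² · 11 · 13 · 31² · 37² = 460923613150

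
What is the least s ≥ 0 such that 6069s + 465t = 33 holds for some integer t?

137

gcd(6069, 465) = 3 (Euclid: 6069 = 13·465 + 24; 465 = 19·24 + 9; 24 = 2·9 + 6; 9 = 1·6 + 3; 6 = 2·3 + 0), and 3 | 33.
Extended Euclid: 6069·(-58) + 465·(757) = 3. Scale by 11: s₀ = -638.
General solution s = s₀ + 155k; reducing mod 155 gives s = 137 (and t = -1788).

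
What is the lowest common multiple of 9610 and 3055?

5871710

9610 = 2 · 5 · 31²; 3055 = 5 · 13 · 47
max exponents: 2 · 5 · 13 · 31² · 47 = 5871710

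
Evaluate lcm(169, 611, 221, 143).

1485341

169 = 13²; 611 = 13 · 47; 221 = 13 · 17; 143 = 11 · 13
lcm takes max exponent of each prime: 11 · 13² · 17 · 47 = 1485341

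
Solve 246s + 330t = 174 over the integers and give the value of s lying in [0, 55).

gcd(246, 330) = 6 (Euclid: 330 = 1·246 + 84; 246 = 2·84 + 78; 84 = 1·78 + 6; 78 = 13·6 + 0), and 6 | 174.
Extended Euclid: 246·(-4) + 330·(3) = 6. Scale by 29: s₀ = -116.
General solution s = s₀ + 55k; reducing mod 55 gives s = 49 (and t = -36).

49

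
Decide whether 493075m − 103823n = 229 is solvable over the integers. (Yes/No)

Yes

By Bézout, 493075m − 103823n = 229 has integer solutions iff gcd(493075, 103823) | 229.
Euclid: 493075 = 4·103823 + 77783; 103823 = 1·77783 + 26040; 77783 = 2·26040 + 25703; 26040 = 1·25703 + 337; 25703 = 76·337 + 91; 337 = 3·91 + 64; 91 = 1·64 + 27; 64 = 2·27 + 10; 27 = 2·10 + 7; 10 = 1·7 + 3; 7 = 2·3 + 1; 3 = 3·1 + 0. gcd = 1; 229 mod 1 = 0. Yes.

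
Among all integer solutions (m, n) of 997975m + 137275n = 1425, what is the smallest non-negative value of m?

Euclid: 997975 = 7·137275 + 37050; 137275 = 3·37050 + 26125; 37050 = 1·26125 + 10925; 26125 = 2·10925 + 4275; 10925 = 2·4275 + 2375; 4275 = 1·2375 + 1900; 2375 = 1·1900 + 475; 1900 = 4·475 + 0 → gcd = 475; 1425 = 475·3.
Back-substitution yields 997975·(63) + 137275·(-458) = 475, so one solution is m = 63·3 = 189, n = -458·3 = -1374.
Solutions in m differ by 137275/475 = 289; the one in [0, 289) is 189 mod 289 = 189.

189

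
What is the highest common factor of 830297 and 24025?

Euclid: 830297 = 34·24025 + 13447; 24025 = 1·13447 + 10578; 13447 = 1·10578 + 2869; 10578 = 3·2869 + 1971; 2869 = 1·1971 + 898; 1971 = 2·898 + 175; 898 = 5·175 + 23; 175 = 7·23 + 14; 23 = 1·14 + 9; 14 = 1·9 + 5; 9 = 1·5 + 4; 5 = 1·4 + 1; 4 = 4·1 + 0. Last nonzero remainder: 1.

1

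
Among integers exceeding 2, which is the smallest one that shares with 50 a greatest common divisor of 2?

Multiples of 2 above 2: 2·2, 2·3, … . Need the cofactor coprime to 50/2 = 25.
Checking s = 2, 3, … the first with gcd(s, 25) = 1 is s = 2, giving 4.

4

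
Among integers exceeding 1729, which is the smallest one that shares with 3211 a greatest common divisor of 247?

Multiples of 247 above 1729: 247·8, 247·9, … . Need the cofactor coprime to 3211/247 = 13.
Checking s = 8, 9, … the first with gcd(s, 13) = 1 is s = 8, giving 1976.

1976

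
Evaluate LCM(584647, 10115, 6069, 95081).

584647 = 7 · 17⁴; 10115 = 5 · 7 · 17²; 6069 = 3 · 7 · 17²; 95081 = 7 · 17² · 47
lcm takes max exponent of each prime: 3 · 5 · 7 · 17⁴ · 47 = 412176135

412176135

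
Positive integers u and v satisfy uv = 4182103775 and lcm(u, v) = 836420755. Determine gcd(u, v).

5

gcd·lcm = product, so gcd = 4182103775/836420755 = 5.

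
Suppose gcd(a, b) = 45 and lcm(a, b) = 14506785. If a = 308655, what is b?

Using ab = gcd(a,b)·lcm(a,b) = 45·14506785 = 652805325, we get b = 652805325/308655 = 2115.

2115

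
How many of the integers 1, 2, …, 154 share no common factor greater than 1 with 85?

116

Prime factors of 85: 5, 17. Count integers ≤ 154 divisible by none of them.
By inclusion–exclusion: 154 − ⌊154/5⌋ − ⌊154/17⌋ + ⌊154/85⌋ = 116.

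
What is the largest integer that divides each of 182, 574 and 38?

2

gcd(182, 574): 574 = 3·182 + 28; 182 = 6·28 + 14; 28 = 2·14 + 0 → 14
gcd(14, 38): 38 = 2·14 + 10; 14 = 1·10 + 4; 10 = 2·4 + 2; 4 = 2·2 + 0 → 2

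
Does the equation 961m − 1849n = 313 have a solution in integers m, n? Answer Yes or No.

Yes

gcd(961, 1849): 1849 = 1·961 + 888; 961 = 1·888 + 73; 888 = 12·73 + 12; 73 = 6·12 + 1; 12 = 12·1 + 0 → 1
1 divides 313, so a solution exists.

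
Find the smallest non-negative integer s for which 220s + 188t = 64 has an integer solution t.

Euclid: 220 = 1·188 + 32; 188 = 5·32 + 28; 32 = 1·28 + 4; 28 = 7·4 + 0 → gcd = 4; 64 = 4·16.
Back-substitution yields 220·(6) + 188·(-7) = 4, so one solution is s = 6·16 = 96, t = -7·16 = -112.
Solutions in s differ by 188/4 = 47; the one in [0, 47) is 96 mod 47 = 2.

2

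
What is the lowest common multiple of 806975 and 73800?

2382190200

806975 = 5² · 13² · 191; 73800 = 2³ · 3² · 5² · 41
max exponents: 2³ · 3² · 5² · 13² · 41 · 191 = 2382190200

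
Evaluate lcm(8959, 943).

8959 = 17² · 31; 943 = 23 · 41
max exponents: 17² · 23 · 31 · 41 = 8448337

8448337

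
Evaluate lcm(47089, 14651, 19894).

5716322066

47089 = 7² · 31²; 14651 = 7² · 13 · 23; 19894 = 2 · 7³ · 29
lcm takes max exponent of each prime: 2 · 7³ · 13 · 23 · 29 · 31² = 5716322066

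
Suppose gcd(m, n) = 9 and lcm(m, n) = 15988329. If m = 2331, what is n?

m·n = gcd·lcm = 9·15988329 = 143894961, so n = 143894961/2331 = 61731.

61731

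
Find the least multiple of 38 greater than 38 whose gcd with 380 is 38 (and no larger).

114

gcd(k, 380) = 38 forces 38 | k; write k = 38s. Then gcd(38s, 38·10) = 38·gcd(s, 10), so need gcd(s, 10) = 1.
38s > 38 gives s ≥ 2. The least s ≥ 2 coprime to 10 is 3, so k = 38·3 = 114.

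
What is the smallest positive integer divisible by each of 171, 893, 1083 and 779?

171 = 3² · 19; 893 = 19 · 47; 1083 = 3 · 19²; 779 = 19 · 41
lcm takes max exponent of each prime: 3² · 19² · 41 · 47 = 6260823

6260823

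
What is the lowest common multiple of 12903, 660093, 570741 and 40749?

1493280257938161

lcm(12903, 660093) = 12903·660093/gcd = 8517179979/51 = 167003529
lcm(167003529, 570741) = 167003529·570741/gcd = 95315761144989/51 = 1868936493039
lcm(1868936493039, 40749) = 1868936493039·40749/gcd = 76157293154846211/51 = 1493280257938161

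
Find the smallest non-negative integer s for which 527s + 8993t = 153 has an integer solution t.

188

Euclid: 8993 = 17·527 + 34; 527 = 15·34 + 17; 34 = 2·17 + 0 → gcd = 17; 153 = 17·9.
Back-substitution yields 527·(256) + 8993·(-15) = 17, so one solution is s = 256·9 = 2304, t = -15·9 = -135.
Solutions in s differ by 8993/17 = 529; the one in [0, 529) is 2304 mod 529 = 188.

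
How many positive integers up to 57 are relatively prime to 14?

25

14 = 2·7. Inclusion–exclusion on these primes:
57 − ⌊57/2⌋ − ⌊57/7⌋ + ⌊57/14⌋ = 25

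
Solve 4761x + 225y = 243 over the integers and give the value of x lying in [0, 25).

Euclid: 4761 = 21·225 + 36; 225 = 6·36 + 9; 36 = 4·9 + 0 → gcd = 9; 243 = 9·27.
Back-substitution yields 4761·(-6) + 225·(127) = 9, so one solution is x = -6·27 = -162, y = 127·27 = 3429.
Solutions in x differ by 225/9 = 25; the one in [0, 25) is -162 mod 25 = 13.

13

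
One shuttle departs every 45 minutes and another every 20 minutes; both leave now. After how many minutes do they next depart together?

180

gcd first: 45 = 2·20 + 5; 20 = 4·5 + 0 → gcd = 5
lcm = 45·20/gcd = 900/5 = 180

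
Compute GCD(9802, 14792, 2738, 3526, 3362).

gcd(9802, 14792): 14792 = 1·9802 + 4990; 9802 = 1·4990 + 4812; 4990 = 1·4812 + 178; 4812 = 27·178 + 6; 178 = 29·6 + 4; 6 = 1·4 + 2; 4 = 2·2 + 0 → 2
gcd(2, 2738): 2738 = 1369·2 + 0 → 2
gcd(2, 3526): 3526 = 1763·2 + 0 → 2
gcd(2, 3362): 3362 = 1681·2 + 0 → 2

2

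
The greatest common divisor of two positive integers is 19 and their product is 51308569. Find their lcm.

2700451

Since gcd(a,b)·lcm(a,b) = ab, lcm = 51308569/19 = 2700451.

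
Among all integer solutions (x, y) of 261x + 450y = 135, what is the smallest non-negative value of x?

gcd(261, 450) = 9 (Euclid: 450 = 1·261 + 189; 261 = 1·189 + 72; 189 = 2·72 + 45; 72 = 1·45 + 27; 45 = 1·27 + 18; 27 = 1·18 + 9; 18 = 2·9 + 0), and 9 | 135.
Extended Euclid: 261·(19) + 450·(-11) = 9. Scale by 15: x₀ = 285.
General solution x = x₀ + 50t; reducing mod 50 gives x = 35 (and y = -20).

35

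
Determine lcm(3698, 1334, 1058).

56731018

3698 = 2 · 43²; 1334 = 2 · 23 · 29; 1058 = 2 · 23²
lcm takes max exponent of each prime: 2 · 23² · 29 · 43² = 56731018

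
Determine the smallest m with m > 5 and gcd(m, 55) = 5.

10

Multiples of 5 above 5: 5·2, 5·3, … . Need the cofactor coprime to 55/5 = 11.
Checking s = 2, 3, … the first with gcd(s, 11) = 1 is s = 2, giving 10.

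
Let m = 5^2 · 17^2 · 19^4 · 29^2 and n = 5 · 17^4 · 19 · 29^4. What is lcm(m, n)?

192460712654868025

max exponent per prime: 5^2 · 17^4 · 19^4 · 29^4 = 192460712654868025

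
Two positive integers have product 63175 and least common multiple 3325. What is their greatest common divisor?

19

gcd·lcm = product, so gcd = 63175/3325 = 19.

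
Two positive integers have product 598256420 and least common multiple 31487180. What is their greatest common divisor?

19

gcd·lcm = product, so gcd = 598256420/31487180 = 19.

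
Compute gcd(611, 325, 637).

gcd(611, 325): 611 = 1·325 + 286; 325 = 1·286 + 39; 286 = 7·39 + 13; 39 = 3·13 + 0 → 13
gcd(13, 637): 637 = 49·13 + 0 → 13

13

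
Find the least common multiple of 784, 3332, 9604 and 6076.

lcm(784, 3332) = 784·3332/gcd = 2612288/196 = 13328
lcm(13328, 9604) = 13328·9604/gcd = 128002112/196 = 653072
lcm(653072, 6076) = 653072·6076/gcd = 3968065472/196 = 20245232

20245232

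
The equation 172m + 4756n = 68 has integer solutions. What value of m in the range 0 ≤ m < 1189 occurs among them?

111

Reduce mod 4756: 172m ≡ 68 (mod 4756). With g = gcd(172, 4756) = 4 dividing 68, divide through: 43m ≡ 17 (mod 1189).
Since gcd(43, 1189) = 1, m ≡ 17·(43)⁻¹ ≡ 111 (mod 1189). Smallest non-negative: 111.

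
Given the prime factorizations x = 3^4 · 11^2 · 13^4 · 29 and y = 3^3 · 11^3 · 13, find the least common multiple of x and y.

89296509159

max exponent per prime: 3^4 · 11^3 · 13^4 · 29 = 89296509159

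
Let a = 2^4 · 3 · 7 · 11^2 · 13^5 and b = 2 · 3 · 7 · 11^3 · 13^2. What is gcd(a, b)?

858858

min exponent per shared prime: 2 · 3 · 7 · 11^2 · 13^2 = 858858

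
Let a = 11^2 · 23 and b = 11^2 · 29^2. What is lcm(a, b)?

2340503

max exponent per prime: 11^2 · 23 · 29^2 = 2340503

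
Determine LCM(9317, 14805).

gcd first: 14805 = 1·9317 + 5488; 9317 = 1·5488 + 3829; 5488 = 1·3829 + 1659; 3829 = 2·1659 + 511; 1659 = 3·511 + 126; 511 = 4·126 + 7; 126 = 18·7 + 0 → gcd = 7
lcm = 9317·14805/gcd = 137938185/7 = 19705455

19705455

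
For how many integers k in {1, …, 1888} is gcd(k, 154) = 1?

735

Prime factors of 154: 2, 7, 11. Count integers ≤ 1888 divisible by none of them.
By inclusion–exclusion: 1888 − ⌊1888/2⌋ − ⌊1888/7⌋ − ⌊1888/11⌋ + ⌊1888/14⌋ + ⌊1888/22⌋ + ⌊1888/77⌋ − ⌊1888/154⌋ = 735.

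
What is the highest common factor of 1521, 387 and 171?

gcd(1521, 387): 1521 = 3·387 + 360; 387 = 1·360 + 27; 360 = 13·27 + 9; 27 = 3·9 + 0 → 9
gcd(9, 171): 171 = 19·9 + 0 → 9

9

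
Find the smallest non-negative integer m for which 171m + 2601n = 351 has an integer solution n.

215

Euclid: 2601 = 15·171 + 36; 171 = 4·36 + 27; 36 = 1·27 + 9; 27 = 3·9 + 0 → gcd = 9; 351 = 9·39.
Back-substitution yields 171·(-76) + 2601·(5) = 9, so one solution is m = -76·39 = -2964, n = 5·39 = 195.
Solutions in m differ by 2601/9 = 289; the one in [0, 289) is -2964 mod 289 = 215.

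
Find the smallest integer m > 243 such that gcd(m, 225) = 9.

Multiples of 9 above 243: 9·28, 9·29, … . Need the cofactor coprime to 225/9 = 25.
Checking s = 28, 29, … the first with gcd(s, 25) = 1 is s = 28, giving 252.

252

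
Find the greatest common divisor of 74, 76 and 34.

gcd(74, 76): 76 = 1·74 + 2; 74 = 37·2 + 0 → 2
gcd(2, 34): 34 = 17·2 + 0 → 2

2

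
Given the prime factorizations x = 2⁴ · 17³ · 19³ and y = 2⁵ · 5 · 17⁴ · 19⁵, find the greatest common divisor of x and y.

539172272

min exponent per shared prime: 2⁴ · 17³ · 19³ = 539172272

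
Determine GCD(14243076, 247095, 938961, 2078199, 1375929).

gcd(14243076, 247095): 14243076 = 57·247095 + 158661; 247095 = 1·158661 + 88434; 158661 = 1·88434 + 70227; 88434 = 1·70227 + 18207; 70227 = 3·18207 + 15606; 18207 = 1·15606 + 2601; 15606 = 6·2601 + 0 → 2601
gcd(2601, 938961): 938961 = 361·2601 + 0 → 2601
gcd(2601, 2078199): 2078199 = 799·2601 + 0 → 2601
gcd(2601, 1375929): 1375929 = 529·2601 + 0 → 2601

2601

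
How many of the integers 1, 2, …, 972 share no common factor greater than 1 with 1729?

729

1729 = 7·13·19. Inclusion–exclusion on these primes:
972 − ⌊972/7⌋ − ⌊972/13⌋ − ⌊972/19⌋ + ⌊972/91⌋ + ⌊972/133⌋ + ⌊972/247⌋ − ⌊972/1729⌋ = 729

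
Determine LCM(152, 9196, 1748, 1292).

152 = 2³ · 19; 9196 = 2² · 11² · 19; 1748 = 2² · 19 · 23; 1292 = 2² · 17 · 19
lcm takes max exponent of each prime: 2³ · 11² · 17 · 19 · 23 = 7191272

7191272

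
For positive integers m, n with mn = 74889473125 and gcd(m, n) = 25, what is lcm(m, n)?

For any two positive integers, gcd × lcm equals their product. Hence lcm = 74889473125 / 25 = 2995578925.

2995578925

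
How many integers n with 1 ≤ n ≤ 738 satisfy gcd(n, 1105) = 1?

1105 = 5·13·17. Inclusion–exclusion on these primes:
738 − ⌊738/5⌋ − ⌊738/13⌋ − ⌊738/17⌋ + ⌊738/65⌋ + ⌊738/85⌋ + ⌊738/221⌋ − ⌊738/1105⌋ = 514

514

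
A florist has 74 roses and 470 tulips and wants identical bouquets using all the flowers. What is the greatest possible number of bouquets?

2

74 = 2 · 37
470 = 2 · 5 · 47
Common: 2 = 2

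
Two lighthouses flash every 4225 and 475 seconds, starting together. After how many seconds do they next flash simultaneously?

80275

gcd first: 4225 = 8·475 + 425; 475 = 1·425 + 50; 425 = 8·50 + 25; 50 = 2·25 + 0 → gcd = 25
lcm = 4225·475/gcd = 2006875/25 = 80275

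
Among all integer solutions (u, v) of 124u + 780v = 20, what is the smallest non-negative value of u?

Euclid: 780 = 6·124 + 36; 124 = 3·36 + 16; 36 = 2·16 + 4; 16 = 4·4 + 0 → gcd = 4; 20 = 4·5.
Back-substitution yields 124·(-44) + 780·(7) = 4, so one solution is u = -44·5 = -220, v = 7·5 = 35.
Solutions in u differ by 780/4 = 195; the one in [0, 195) is -220 mod 195 = 170.

170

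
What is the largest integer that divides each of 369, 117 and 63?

9

369 = 3² · 41; 117 = 3² · 13; 63 = 3² · 7
gcd takes min exponent of each prime: 3² = 9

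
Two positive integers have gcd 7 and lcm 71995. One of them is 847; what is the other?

595

Using mn = gcd(m,n)·lcm(m,n) = 7·71995 = 503965, we get n = 503965/847 = 595.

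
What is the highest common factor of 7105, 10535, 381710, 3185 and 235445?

7105 = 5 · 7² · 29; 10535 = 5 · 7² · 43; 381710 = 2 · 5 · 7² · 19 · 41; 3185 = 5 · 7² · 13; 235445 = 5 · 7² · 31²
gcd takes min exponent of each prime: 5 · 7² = 245

245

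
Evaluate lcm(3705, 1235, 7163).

lcm(3705, 1235) = 3705·1235/gcd = 4575675/1235 = 3705
lcm(3705, 7163) = 3705·7163/gcd = 26538915/247 = 107445

107445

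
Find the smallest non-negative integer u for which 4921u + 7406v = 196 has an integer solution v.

1046

gcd(4921, 7406) = 7 (Euclid: 7406 = 1·4921 + 2485; 4921 = 1·2485 + 2436; 2485 = 1·2436 + 49; 2436 = 49·49 + 35; 49 = 1·35 + 14; 35 = 2·14 + 7; 14 = 2·7 + 0), and 7 | 196.
Extended Euclid: 4921·(453) + 7406·(-301) = 7. Scale by 28: u₀ = 12684.
General solution u = u₀ + 1058t; reducing mod 1058 gives u = 1046 (and v = -695).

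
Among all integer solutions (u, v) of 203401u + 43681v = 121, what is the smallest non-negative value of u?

gcd(203401, 43681) = 121 (Euclid: 203401 = 4·43681 + 28677; 43681 = 1·28677 + 15004; 28677 = 1·15004 + 13673; 15004 = 1·13673 + 1331; 13673 = 10·1331 + 363; 1331 = 3·363 + 242; 363 = 1·242 + 121; 242 = 2·121 + 0), and 121 | 121.
Extended Euclid: 203401·(131) + 43681·(-610) = 121. Scale by 1: u₀ = 131.
General solution u = u₀ + 361t; reducing mod 361 gives u = 131 (and v = -610).

131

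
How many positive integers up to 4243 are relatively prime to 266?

1723

266 = 2·7·19. Inclusion–exclusion on these primes:
4243 − ⌊4243/2⌋ − ⌊4243/7⌋ − ⌊4243/19⌋ + ⌊4243/14⌋ + ⌊4243/38⌋ + ⌊4243/133⌋ − ⌊4243/266⌋ = 1723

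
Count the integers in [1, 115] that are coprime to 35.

79

Prime factors of 35: 5, 7. Count integers ≤ 115 divisible by none of them.
By inclusion–exclusion: 115 − ⌊115/5⌋ − ⌊115/7⌋ + ⌊115/35⌋ = 79.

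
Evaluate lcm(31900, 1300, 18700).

7049900

31900 = 2² · 5² · 11 · 29; 1300 = 2² · 5² · 13; 18700 = 2² · 5² · 11 · 17
lcm takes max exponent of each prime: 2² · 5² · 11 · 13 · 17 · 29 = 7049900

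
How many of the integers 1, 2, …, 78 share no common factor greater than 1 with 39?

48

Prime factors of 39: 3, 13. Count integers ≤ 78 divisible by none of them.
By inclusion–exclusion: 78 − ⌊78/3⌋ − ⌊78/13⌋ + ⌊78/39⌋ = 48.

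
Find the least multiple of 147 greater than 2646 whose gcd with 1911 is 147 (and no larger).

2793

Multiples of 147 above 2646: 147·19, 147·20, … . Need the cofactor coprime to 1911/147 = 13.
Checking s = 19, 20, … the first with gcd(s, 13) = 1 is s = 19, giving 2793.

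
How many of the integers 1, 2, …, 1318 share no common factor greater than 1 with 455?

Prime factors of 455: 5, 7, 13. Count integers ≤ 1318 divisible by none of them.
By inclusion–exclusion: 1318 − ⌊1318/5⌋ − ⌊1318/7⌋ − ⌊1318/13⌋ + ⌊1318/35⌋ + ⌊1318/65⌋ + ⌊1318/91⌋ − ⌊1318/455⌋ = 835.

835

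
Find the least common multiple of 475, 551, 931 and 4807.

lcm(475, 551) = 475·551/gcd = 261725/19 = 13775
lcm(13775, 931) = 13775·931/gcd = 12824525/19 = 674975
lcm(674975, 4807) = 674975·4807/gcd = 3244604825/19 = 170768675

170768675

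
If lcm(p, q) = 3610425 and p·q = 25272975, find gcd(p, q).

gcd·lcm = product, so gcd = 25272975/3610425 = 7.

7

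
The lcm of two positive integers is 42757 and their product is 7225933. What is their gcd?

gcd·lcm = product, so gcd = 7225933/42757 = 169.

169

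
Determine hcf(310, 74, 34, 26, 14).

gcd(310, 74): 310 = 4·74 + 14; 74 = 5·14 + 4; 14 = 3·4 + 2; 4 = 2·2 + 0 → 2
gcd(2, 34): 34 = 17·2 + 0 → 2
gcd(2, 26): 26 = 13·2 + 0 → 2
gcd(2, 14): 14 = 7·2 + 0 → 2

2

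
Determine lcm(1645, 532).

1645 = 5 · 7 · 47; 532 = 2² · 7 · 19
max exponents: 2² · 5 · 7 · 19 · 47 = 125020

125020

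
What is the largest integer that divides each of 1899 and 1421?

1899 = 3² · 211
1421 = 7² · 29
Common: 1 = 1

1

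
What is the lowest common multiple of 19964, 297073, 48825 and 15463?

19964 = 2² · 7 · 23 · 31; 297073 = 7 · 31 · 37²; 48825 = 3² · 5² · 7 · 31; 15463 = 7 · 47²
lcm takes max exponent of each prime: 2² · 3² · 5² · 7 · 23 · 31 · 37² · 47² = 13584049119900

13584049119900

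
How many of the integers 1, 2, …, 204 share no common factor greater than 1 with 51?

128

Prime factors of 51: 3, 17. Count integers ≤ 204 divisible by none of them.
By inclusion–exclusion: 204 − ⌊204/3⌋ − ⌊204/17⌋ + ⌊204/51⌋ = 128.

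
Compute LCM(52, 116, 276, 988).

1976988

52 = 2² · 13; 116 = 2² · 29; 276 = 2² · 3 · 23; 988 = 2² · 13 · 19
lcm takes max exponent of each prime: 2² · 3 · 13 · 19 · 23 · 29 = 1976988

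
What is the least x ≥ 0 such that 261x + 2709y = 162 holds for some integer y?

11

gcd(261, 2709) = 9 (Euclid: 2709 = 10·261 + 99; 261 = 2·99 + 63; 99 = 1·63 + 36; 63 = 1·36 + 27; 36 = 1·27 + 9; 27 = 3·9 + 0), and 9 | 162.
Extended Euclid: 261·(-83) + 2709·(8) = 9. Scale by 18: x₀ = -1494.
General solution x = x₀ + 301t; reducing mod 301 gives x = 11 (and y = -1).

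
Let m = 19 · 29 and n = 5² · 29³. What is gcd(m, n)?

29

min exponent per shared prime: 29 = 29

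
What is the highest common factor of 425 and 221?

17

425 = 5² · 17
221 = 13 · 17
Common: 17 = 17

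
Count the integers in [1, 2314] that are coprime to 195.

Prime factors of 195: 3, 5, 13. Count integers ≤ 2314 divisible by none of them.
By inclusion–exclusion: 2314 − ⌊2314/3⌋ − ⌊2314/5⌋ − ⌊2314/13⌋ + ⌊2314/15⌋ + ⌊2314/39⌋ + ⌊2314/65⌋ − ⌊2314/195⌋ = 1140.

1140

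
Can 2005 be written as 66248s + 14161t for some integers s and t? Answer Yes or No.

No

By Bézout, 66248s + 14161t = 2005 has integer solutions iff gcd(66248, 14161) | 2005.
Euclid: 66248 = 4·14161 + 9604; 14161 = 1·9604 + 4557; 9604 = 2·4557 + 490; 4557 = 9·490 + 147; 490 = 3·147 + 49; 147 = 3·49 + 0. gcd = 49; 2005 mod 49 = 45. No.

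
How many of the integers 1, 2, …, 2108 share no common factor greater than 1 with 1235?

1235 = 5·13·19. Inclusion–exclusion on these primes:
2108 − ⌊2108/5⌋ − ⌊2108/13⌋ − ⌊2108/19⌋ + ⌊2108/65⌋ + ⌊2108/95⌋ + ⌊2108/247⌋ − ⌊2108/1235⌋ = 1476

1476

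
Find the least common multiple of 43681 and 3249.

393129

gcd first: 43681 = 13·3249 + 1444; 3249 = 2·1444 + 361; 1444 = 4·361 + 0 → gcd = 361
lcm = 43681·3249/gcd = 141919569/361 = 393129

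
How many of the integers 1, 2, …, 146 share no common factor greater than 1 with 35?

101

35 = 5·7. Inclusion–exclusion on these primes:
146 − ⌊146/5⌋ − ⌊146/7⌋ + ⌊146/35⌋ = 101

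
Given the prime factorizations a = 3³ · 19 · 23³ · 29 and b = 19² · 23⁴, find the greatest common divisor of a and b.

231173

min exponent per shared prime: 19 · 23³ = 231173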